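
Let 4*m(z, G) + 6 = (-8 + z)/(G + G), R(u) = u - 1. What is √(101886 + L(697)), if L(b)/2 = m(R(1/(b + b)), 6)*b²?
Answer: I*√221429499/12 ≈ 1240.0*I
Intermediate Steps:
R(u) = -1 + u
m(z, G) = -3/2 + (-8 + z)/(8*G) (m(z, G) = -3/2 + ((-8 + z)/(G + G))/4 = -3/2 + ((-8 + z)/((2*G)))/4 = -3/2 + ((-8 + z)*(1/(2*G)))/4 = -3/2 + ((-8 + z)/(2*G))/4 = -3/2 + (-8 + z)/(8*G))
L(b) = 2*b²*(-27/16 + 1/(96*b)) (L(b) = 2*(((⅛)*(-8 + (-1 + 1/(b + b)) - 12*6)/6)*b²) = 2*(((⅛)*(⅙)*(-8 + (-1 + 1/(2*b)) - 72))*b²) = 2*(((⅛)*(⅙)*(-81 + 1/(2*b)))*b²) = 2*((-27/16 + 1/(96*b))*b²) = 2*(b²*(-27/16 + 1/(96*b))) = 2*b²*(-27/16 + 1/(96*b)))
√(101886 + L(697)) = √(101886 + (1/48)*697*(1 - 162*697)) = √(101886 + (1/48)*697*(1 - 112914)) = √(101886 + (1/48)*697*(-112913)) = √(101886 - 78700361/48) = √(-73809833/48) = I*√221429499/12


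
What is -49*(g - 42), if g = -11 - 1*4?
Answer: 2793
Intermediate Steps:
g = -15 (g = -11 - 4 = -15)
-49*(g - 42) = -49*(-15 - 42) = -49*(-57) = 2793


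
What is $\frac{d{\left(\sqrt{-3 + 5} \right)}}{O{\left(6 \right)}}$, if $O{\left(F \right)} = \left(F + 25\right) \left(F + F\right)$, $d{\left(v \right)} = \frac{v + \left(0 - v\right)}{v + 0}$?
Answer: $0$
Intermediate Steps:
$d{\left(v \right)} = 0$ ($d{\left(v \right)} = \frac{v - v}{v} = \frac{0}{v} = 0$)
$O{\left(F \right)} = 2 F \left(25 + F\right)$ ($O{\left(F \right)} = \left(25 + F\right) 2 F = 2 F \left(25 + F\right)$)
$\frac{d{\left(\sqrt{-3 + 5} \right)}}{O{\left(6 \right)}} = \frac{0}{2 \cdot 6 \left(25 + 6\right)} = \frac{0}{2 \cdot 6 \cdot 31} = \frac{0}{372} = 0 \cdot \frac{1}{372} = 0$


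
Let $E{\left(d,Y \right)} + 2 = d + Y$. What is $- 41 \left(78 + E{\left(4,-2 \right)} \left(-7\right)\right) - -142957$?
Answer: $139759$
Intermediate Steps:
$E{\left(d,Y \right)} = -2 + Y + d$ ($E{\left(d,Y \right)} = -2 + \left(d + Y\right) = -2 + \left(Y + d\right) = -2 + Y + d$)
$- 41 \left(78 + E{\left(4,-2 \right)} \left(-7\right)\right) - -142957 = - 41 \left(78 + \left(-2 - 2 + 4\right) \left(-7\right)\right) - -142957 = - 41 \left(78 + 0 \left(-7\right)\right) + 142957 = - 41 \left(78 + 0\right) + 142957 = \left(-41\right) 78 + 142957 = -3198 + 142957 = 139759$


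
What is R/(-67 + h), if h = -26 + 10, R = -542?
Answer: 542/83 ≈ 6.5301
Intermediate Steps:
h = -16
R/(-67 + h) = -542/(-67 - 16) = -542/(-83) = -1/83*(-542) = 542/83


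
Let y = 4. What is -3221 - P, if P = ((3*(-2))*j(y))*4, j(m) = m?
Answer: -3125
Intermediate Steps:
P = -96 (P = ((3*(-2))*4)*4 = -6*4*4 = -24*4 = -96)
-3221 - P = -3221 - 1*(-96) = -3221 + 96 = -3125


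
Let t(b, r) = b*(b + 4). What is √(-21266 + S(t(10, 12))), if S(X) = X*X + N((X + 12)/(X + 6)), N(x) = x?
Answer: I*√8872566/73 ≈ 40.804*I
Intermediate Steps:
t(b, r) = b*(4 + b)
S(X) = X² + (12 + X)/(6 + X) (S(X) = X*X + (X + 12)/(X + 6) = X² + (12 + X)/(6 + X))
√(-21266 + S(t(10, 12))) = √(-21266 + (12 + 10*(4 + 10) + (10*(4 + 10))²*(6 + 10*(4 + 10)))/(6 + 10*(4 + 10))) = √(-21266 + (12 + 10*14 + (10*14)²*(6 + 10*14))/(6 + 10*14)) = √(-21266 + (12 + 140 + 140²*(6 + 140))/(6 + 140)) = √(-21266 + (12 + 140 + 19600*146)/146) = √(-21266 + (12 + 140 + 2861600)/146) = √(-21266 + (1/146)*2861752) = √(-21266 + 1430876/73) = √(-121542/73) = I*√8872566/73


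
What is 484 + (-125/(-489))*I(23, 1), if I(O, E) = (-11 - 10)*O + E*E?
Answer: 176426/489 ≈ 360.79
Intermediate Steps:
I(O, E) = E² - 21*O (I(O, E) = -21*O + E² = E² - 21*O)
484 + (-125/(-489))*I(23, 1) = 484 + (-125/(-489))*(1² - 21*23) = 484 + (-125*(-1/489))*(1 - 483) = 484 + (125/489)*(-482) = 484 - 60250/489 = 176426/489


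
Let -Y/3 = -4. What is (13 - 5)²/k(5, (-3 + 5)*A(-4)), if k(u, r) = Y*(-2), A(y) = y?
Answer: -8/3 ≈ -2.6667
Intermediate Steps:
Y = 12 (Y = -3*(-4) = 12)
k(u, r) = -24 (k(u, r) = 12*(-2) = -24)
(13 - 5)²/k(5, (-3 + 5)*A(-4)) = (13 - 5)²/(-24) = 8²*(-1/24) = 64*(-1/24) = -8/3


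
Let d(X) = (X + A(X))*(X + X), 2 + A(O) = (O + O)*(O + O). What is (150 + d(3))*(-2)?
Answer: -744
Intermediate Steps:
A(O) = -2 + 4*O**2 (A(O) = -2 + (O + O)*(O + O) = -2 + (2*O)*(2*O) = -2 + 4*O**2)
d(X) = 2*X*(-2 + X + 4*X**2) (d(X) = (X + (-2 + 4*X**2))*(X + X) = (-2 + X + 4*X**2)*(2*X) = 2*X*(-2 + X + 4*X**2))
(150 + d(3))*(-2) = (150 + 2*3*(-2 + 3 + 4*3**2))*(-2) = (150 + 2*3*(-2 + 3 + 4*9))*(-2) = (150 + 2*3*(-2 + 3 + 36))*(-2) = (150 + 2*3*37)*(-2) = (150 + 222)*(-2) = 372*(-2) = -744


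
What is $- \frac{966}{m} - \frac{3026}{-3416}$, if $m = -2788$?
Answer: $\frac{1467043}{1190476} \approx 1.2323$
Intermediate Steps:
$- \frac{966}{m} - \frac{3026}{-3416} = - \frac{966}{-2788} - \frac{3026}{-3416} = \left(-966\right) \left(- \frac{1}{2788}\right) - - \frac{1513}{1708} = \frac{483}{1394} + \frac{1513}{1708} = \frac{1467043}{1190476}$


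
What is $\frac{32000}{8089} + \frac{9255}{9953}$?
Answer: $\frac{393359695}{80509817} \approx 4.8859$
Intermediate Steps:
$\frac{32000}{8089} + \frac{9255}{9953} = \frac{393359695}{80509817}$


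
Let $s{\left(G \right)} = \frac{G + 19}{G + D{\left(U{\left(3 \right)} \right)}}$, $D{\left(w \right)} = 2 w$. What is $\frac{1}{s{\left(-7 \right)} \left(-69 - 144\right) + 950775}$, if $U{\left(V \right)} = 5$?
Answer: $\frac{1}{949923} \approx 1.0527 \cdot 10^{-6}$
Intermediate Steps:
$s{\left(G \right)} = \frac{19 + G}{10 + G}$ ($s{\left(G \right)} = \frac{G + 19}{G + 2 \cdot 5} = \frac{19 + G}{G + 10} = \frac{19 + G}{10 + G}$)
$\frac{1}{s{\left(-7 \right)} \left(-69 - 144\right) + 950775} = \frac{1}{\frac{19 - 7}{10 - 7} \left(-69 - 144\right) + 950775} = \frac{1}{\frac{1}{3} \cdot 12 \left(-213\right) + 950775} = \frac{1}{4 \left(-213\right) + 950775} = \frac{1}{-852 + 950775} = \frac{1}{949923}$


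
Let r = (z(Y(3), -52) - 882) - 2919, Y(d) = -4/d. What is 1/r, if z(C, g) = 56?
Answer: -1/3745 ≈ -0.00026702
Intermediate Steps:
r = -3745 (r = (56 - 882) - 2919 = -826 - 2919 = -3745)
1/r = 1/(-3745) = -1/3745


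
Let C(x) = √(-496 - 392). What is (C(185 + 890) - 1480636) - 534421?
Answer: -2015057 + 2*I*√222 ≈ -2.0151e+6 + 29.799*I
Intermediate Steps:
C(x) = 2*I*√222 (C(x) = √(-888) = 2*I*√222)
(C(185 + 890) - 1480636) - 534421 = (2*I*√222 - 1480636) - 534421 = (-1480636 + 2*I*√222) - 534421 = -2015057 + 2*I*√222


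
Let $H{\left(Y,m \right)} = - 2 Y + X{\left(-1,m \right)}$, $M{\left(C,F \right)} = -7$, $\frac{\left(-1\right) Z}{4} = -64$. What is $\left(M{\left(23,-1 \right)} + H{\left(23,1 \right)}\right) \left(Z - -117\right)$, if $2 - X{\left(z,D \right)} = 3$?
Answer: $-20142$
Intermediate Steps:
$Z = 256$ ($Z = \left(-4\right) \left(-64\right) = 256$)
$X{\left(z,D \right)} = -1$ ($X{\left(z,D \right)} = 2 - 3 = -1$)
$H{\left(Y,m \right)} = -1 - 2 Y$ ($H{\left(Y,m \right)} = - 2 Y - 1 = -1 - 2 Y$)
$\left(M{\left(23,-1 \right)} + H{\left(23,1 \right)}\right) \left(Z - -117\right) = \left(-7 - 47\right) \left(256 - -117\right) = \left(-7 - 47\right) \left(256 + 117\right) = \left(-7 - 47\right) 373 = \left(-54\right) 373 = -20142$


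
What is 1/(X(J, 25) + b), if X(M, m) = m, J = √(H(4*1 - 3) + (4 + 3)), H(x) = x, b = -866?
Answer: -1/841 ≈ -0.0011891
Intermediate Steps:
J = 2*√2 (J = √((4*1 - 3) + (4 + 3)) = √((4 - 3) + 7) = √(1 + 7) = √8 = 2*√2 ≈ 2.8284)
1/(X(J, 25) + b) = 1/(25 - 866) = 1/(-841) = -1/841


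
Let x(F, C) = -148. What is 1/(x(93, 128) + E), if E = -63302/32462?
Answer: -16231/2433839 ≈ -0.0066689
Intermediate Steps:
E = -31651/16231 (E = -63302*1/32462 = -31651/16231 ≈ -1.9500)
1/(x(93, 128) + E) = 1/(-148 - 31651/16231) = 1/(-2433839/16231) = -16231/2433839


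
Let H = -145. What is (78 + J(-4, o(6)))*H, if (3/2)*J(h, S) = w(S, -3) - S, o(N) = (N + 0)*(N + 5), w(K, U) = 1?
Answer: -15080/3 ≈ -5026.7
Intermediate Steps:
o(N) = N*(5 + N)
J(h, S) = ⅔ - 2*S/3 (J(h, S) = 2*(1 - S)/3 = ⅔ - 2*S/3)
(78 + J(-4, o(6)))*H = (78 + (⅔ - 4*(5 + 6)))*(-145) = (78 + (⅔ - 4*11))*(-145) = (78 + (⅔ - ⅔*66))*(-145) = (78 + (⅔ - 44))*(-145) = (78 - 130/3)*(-145) = (104/3)*(-145) = -15080/3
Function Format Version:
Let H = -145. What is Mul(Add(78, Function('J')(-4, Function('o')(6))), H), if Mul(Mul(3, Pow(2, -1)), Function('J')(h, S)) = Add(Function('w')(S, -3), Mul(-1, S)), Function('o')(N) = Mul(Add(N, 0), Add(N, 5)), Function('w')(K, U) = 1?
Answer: Rational(-15080, 3) ≈ -5026.7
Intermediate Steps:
Function('o')(N) = Mul(N, Add(5, N))
Function('J')(h, S) = Add(Rational(2, 3), Mul(Rational(-2, 3), S)) (Function('J')(h, S) = Mul(Rational(2, 3), Add(1, Mul(-1, S))) = Add(Rational(2, 3), Mul(Rational(-2, 3), S)))
Mul(Add(78, Function('J')(-4, Function('o')(6))), H) = Mul(Add(78, Add(Rational(2, 3), Mul(Rational(-2, 3), Mul(6, Add(5, 6))))), -145) = Mul(Add(78, Add(Rational(2, 3), Mul(Rational(-2, 3), Mul(6, 11)))), -145) = Mul(Add(78, Add(Rational(2, 3), Mul(Rational(-2, 3), 66))), -145) = Mul(Add(78, Add(Rational(2, 3), -44)), -145) = Mul(Add(78, Rational(-130, 3)), -145) = Mul(Rational(104, 3), -145) = Rational(-15080, 3)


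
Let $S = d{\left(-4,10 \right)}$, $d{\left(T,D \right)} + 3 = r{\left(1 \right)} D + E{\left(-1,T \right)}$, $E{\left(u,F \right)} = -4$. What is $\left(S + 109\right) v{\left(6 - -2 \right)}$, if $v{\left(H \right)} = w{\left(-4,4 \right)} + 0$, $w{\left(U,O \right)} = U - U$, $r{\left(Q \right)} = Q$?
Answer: $0$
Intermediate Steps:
$w{\left(U,O \right)} = 0$
$d{\left(T,D \right)} = -7 + D$ ($d{\left(T,D \right)} = -3 + \left(1 D - 4\right) = -3 + \left(D - 4\right) = -3 + \left(-4 + D\right) = -7 + D$)
$S = 3$ ($S = -7 + 10 = 3$)
$v{\left(H \right)} = 0$ ($v{\left(H \right)} = 0 + 0 = 0$)
$\left(S + 109\right) v{\left(6 - -2 \right)} = \left(3 + 109\right) 0 = 112 \cdot 0 = 0$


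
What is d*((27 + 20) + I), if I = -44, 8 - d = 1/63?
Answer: 503/21 ≈ 23.952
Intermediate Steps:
d = 503/63 (d = 8 - 1/63 = 503/63 ≈ 7.9841)
d*((27 + 20) + I) = 503*((27 + 20) - 44)/63 = 503*(47 - 44)/63 = (503/63)*3 = 503/21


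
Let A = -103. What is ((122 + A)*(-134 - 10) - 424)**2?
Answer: 9985600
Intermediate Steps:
((122 + A)*(-134 - 10) - 424)**2 = ((122 - 103)*(-134 - 10) - 424)**2 = (19*(-144) - 424)**2 = (-2736 - 424)**2 = (-3160)**2 = 9985600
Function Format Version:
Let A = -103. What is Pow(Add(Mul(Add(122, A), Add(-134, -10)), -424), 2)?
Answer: 9985600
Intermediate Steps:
Pow(Add(Mul(Add(122, A), Add(-134, -10)), -424), 2) = Pow(Add(Mul(Add(122, -103), Add(-134, -10)), -424), 2) = Pow(Add(Mul(19, -144), -424), 2) = Pow(Add(-2736, -424), 2) = Pow(-3160, 2) = 9985600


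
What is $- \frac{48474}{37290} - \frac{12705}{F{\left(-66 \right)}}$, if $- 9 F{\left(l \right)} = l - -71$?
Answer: $\frac{142122756}{6215} \approx 22868.0$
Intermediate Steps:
$F{\left(l \right)} = - \frac{71}{9} - \frac{l}{9}$ ($F{\left(l \right)} = - \frac{l - -71}{9} = - \frac{l + 71}{9} = - \frac{71 + l}{9} = - \frac{71}{9} - \frac{l}{9}$)
$- \frac{48474}{37290} - \frac{12705}{F{\left(-66 \right)}} = - \frac{48474}{37290} - \frac{12705}{- \frac{71}{9} - - \frac{22}{3}} = \left(-48474\right) \frac{1}{37290} - \frac{12705}{- \frac{71}{9} + \frac{22}{3}} = - \frac{8079}{6215} - \frac{12705}{- \frac{5}{9}} = - \frac{8079}{6215} - -22869 = - \frac{8079}{6215} + 22869 = \frac{142122756}{6215}$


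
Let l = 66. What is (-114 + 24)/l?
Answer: -15/11 ≈ -1.3636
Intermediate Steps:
(-114 + 24)/l = (-114 + 24)/66 = (1/66)*(-90) = -15/11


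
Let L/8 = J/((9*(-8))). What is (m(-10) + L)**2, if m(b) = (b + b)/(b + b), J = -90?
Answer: 121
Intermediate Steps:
m(b) = 1 (m(b) = (2*b)/((2*b)) = (2*b)*(1/(2*b)) = 1)
L = 10 (L = 8*(-90/(9*(-8))) = 8*(-90/(-72)) = 8*(-90*(-1/72)) = 8*(5/4) = 10)
(m(-10) + L)**2 = (1 + 10)**2 = 11**2 = 121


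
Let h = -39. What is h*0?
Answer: 0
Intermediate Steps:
h*0 = -39*0 = 0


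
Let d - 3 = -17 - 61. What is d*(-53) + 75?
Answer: 4050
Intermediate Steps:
d = -75 (d = 3 + (-17 - 61) = 3 - 78 = -75)
d*(-53) + 75 = -75*(-53) + 75 = 3975 + 75 = 4050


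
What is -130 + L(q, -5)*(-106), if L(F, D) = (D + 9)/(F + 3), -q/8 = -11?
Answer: -12254/91 ≈ -134.66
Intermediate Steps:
q = 88 (q = -8*(-11) = 88)
L(F, D) = (9 + D)/(3 + F)
-130 + L(q, -5)*(-106) = -130 + ((9 - 5)/(3 + 88))*(-106) = -130 + (4/91)*(-106) = -130 - 424/91 = -12254/91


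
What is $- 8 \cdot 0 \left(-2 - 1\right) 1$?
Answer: $0$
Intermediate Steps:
$- 8 \cdot 0 \left(-2 - 1\right) 1 = - 8 \cdot 0 \left(-3\right) 1 = \left(-8\right) 0 \cdot 1 = 0 \cdot 1 = 0$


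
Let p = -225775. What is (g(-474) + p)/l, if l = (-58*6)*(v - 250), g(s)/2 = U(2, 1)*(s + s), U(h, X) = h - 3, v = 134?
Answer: -223879/40368 ≈ -5.5460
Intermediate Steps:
U(h, X) = -3 + h
g(s) = -4*s (g(s) = 2*((-3 + 2)*(s + s)) = 2*(-2*s) = -4*s)
l = 40368 (l = (-58*6)*(134 - 250) = -348*(-116) = 40368)
(g(-474) + p)/l = (-4*(-474) - 225775)/40368 = (1896 - 225775)*(1/40368) = -223879*1/40368 = -223879/40368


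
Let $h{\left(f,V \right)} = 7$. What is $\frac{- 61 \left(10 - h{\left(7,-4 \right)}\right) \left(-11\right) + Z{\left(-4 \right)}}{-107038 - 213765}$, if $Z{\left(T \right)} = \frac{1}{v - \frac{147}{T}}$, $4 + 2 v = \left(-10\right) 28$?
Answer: $- \frac{121067}{19294009} \approx -0.0062748$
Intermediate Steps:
$v = -142$ ($v = -2 + \frac{\left(-10\right) 28}{2} = -2 + \frac{1}{2} \left(-280\right) = -2 - 140 = -142$)
$Z{\left(T \right)} = \frac{1}{-142 - \frac{147}{T}}$
$\frac{- 61 \left(10 - h{\left(7,-4 \right)}\right) \left(-11\right) + Z{\left(-4 \right)}}{-107038 - 213765} = \frac{- 61 \left(10 - 7\right) \left(-11\right) - \frac{4}{-147 - -568}}{-107038 - 213765} = \frac{- 61 \left(10 - 7\right) \left(-11\right) - \frac{4}{-147 + 568}}{-320803} = \left(\left(-61\right) 3 \left(-11\right) - \frac{4}{421}\right) \left(- \frac{1}{320803}\right) = \left(\left(-183\right) \left(-11\right) - \frac{4}{421}\right) \left(- \frac{1}{320803}\right) = \left(2013 - \frac{4}{421}\right) \left(- \frac{1}{320803}\right) = \frac{847469}{421} \left(- \frac{1}{320803}\right) = - \frac{121067}{19294009}$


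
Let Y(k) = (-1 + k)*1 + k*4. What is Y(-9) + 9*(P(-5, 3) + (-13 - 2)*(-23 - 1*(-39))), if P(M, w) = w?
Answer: -2179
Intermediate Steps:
Y(k) = -1 + 5*k (Y(k) = (-1 + k) + 4*k = -1 + 5*k)
Y(-9) + 9*(P(-5, 3) + (-13 - 2)*(-23 - 1*(-39))) = (-1 + 5*(-9)) + 9*(3 + (-13 - 2)*(-23 - 1*(-39))) = (-1 - 45) + 9*(3 - 15*(-23 + 39)) = -46 + 9*(3 - 15*16) = -46 + 9*(3 - 240) = -46 + 9*(-237) = -46 - 2133 = -2179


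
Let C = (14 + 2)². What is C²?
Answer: 65536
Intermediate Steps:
C = 256 (C = 16² = 256)
C² = 256² = 65536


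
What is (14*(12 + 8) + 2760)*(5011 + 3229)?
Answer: 25049600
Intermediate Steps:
(14*(12 + 8) + 2760)*(5011 + 3229) = (14*20 + 2760)*8240 = (280 + 2760)*8240 = 3040*8240 = 25049600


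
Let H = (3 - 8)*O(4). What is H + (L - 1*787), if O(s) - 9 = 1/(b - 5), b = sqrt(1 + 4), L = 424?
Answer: -1627/4 + sqrt(5)/4 ≈ -406.19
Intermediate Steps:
b = sqrt(5) ≈ 2.2361
O(s) = 9 + 1/(-5 + sqrt(5)) (O(s) = 9 + 1/(sqrt(5) - 5) = 9 + 1/(-5 + sqrt(5)))
H = -175/4 + sqrt(5)/4 (H = (3 - 8)*(35/4 - sqrt(5)/20) = -5*(35/4 - sqrt(5)/20) = -175/4 + sqrt(5)/4 ≈ -43.191)
H + (L - 1*787) = (-175/4 + sqrt(5)/4) + (424 - 1*787) = (-175/4 + sqrt(5)/4) + (424 - 787) = (-175/4 + sqrt(5)/4) - 363 = -1627/4 + sqrt(5)/4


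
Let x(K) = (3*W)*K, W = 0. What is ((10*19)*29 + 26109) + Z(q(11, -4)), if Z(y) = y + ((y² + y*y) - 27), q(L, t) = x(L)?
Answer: 31592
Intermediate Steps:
x(K) = 0 (x(K) = (3*0)*K = 0*K = 0)
q(L, t) = 0
Z(y) = -27 + y + 2*y² (Z(y) = y + ((y² + y²) - 27) = y + (2*y² - 27) = y + (-27 + 2*y²) = -27 + y + 2*y²)
((10*19)*29 + 26109) + Z(q(11, -4)) = ((10*19)*29 + 26109) + (-27 + 0 + 2*0²) = (190*29 + 26109) + (-27 + 0 + 2*0) = (5510 + 26109) + (-27 + 0 + 0) = 31619 - 27 = 31592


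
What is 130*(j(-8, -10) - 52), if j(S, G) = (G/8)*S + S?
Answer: -6500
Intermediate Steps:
j(S, G) = S + G*S/8 (j(S, G) = (G*(⅛))*S + S = (G/8)*S + S = G*S/8 + S = S + G*S/8)
130*(j(-8, -10) - 52) = 130*((⅛)*(-8)*(8 - 10) - 52) = 130*((⅛)*(-8)*(-2) - 52) = 130*(2 - 52) = 130*(-50) = -6500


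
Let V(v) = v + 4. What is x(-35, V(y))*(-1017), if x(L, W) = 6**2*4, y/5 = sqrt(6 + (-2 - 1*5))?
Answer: -146448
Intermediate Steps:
y = 5*I (y = 5*sqrt(6 + (-2 - 1*5)) = 5*sqrt(6 + (-2 - 5)) = 5*sqrt(6 - 7) = 5*sqrt(-1) = 5*I ≈ 5.0*I)
V(v) = 4 + v
x(L, W) = 144 (x(L, W) = 36*4 = 144)
x(-35, V(y))*(-1017) = 144*(-1017) = -146448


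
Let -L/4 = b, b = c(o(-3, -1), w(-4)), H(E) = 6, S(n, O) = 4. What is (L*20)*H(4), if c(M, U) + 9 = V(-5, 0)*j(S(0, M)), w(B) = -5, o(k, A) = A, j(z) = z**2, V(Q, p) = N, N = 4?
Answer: -26400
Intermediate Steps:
V(Q, p) = 4
c(M, U) = 55 (c(M, U) = -9 + 4*4**2 = -9 + 4*16 = -9 + 64 = 55)
b = 55
L = -220 (L = -4*55 = -220)
(L*20)*H(4) = -220*20*6 = -4400*6 = -26400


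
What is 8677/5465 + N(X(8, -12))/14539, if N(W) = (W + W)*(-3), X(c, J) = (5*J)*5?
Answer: 135991903/79455635 ≈ 1.7115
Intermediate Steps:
X(c, J) = 25*J
N(W) = -6*W (N(W) = (2*W)*(-3) = -6*W)
8677/5465 + N(X(8, -12))/14539 = 8677/5465 - 150*(-12)/14539 = 8677*(1/5465) - 6*(-300)*(1/14539) = 8677/5465 + 1800*(1/14539) = 8677/5465 + 1800/14539 = 135991903/79455635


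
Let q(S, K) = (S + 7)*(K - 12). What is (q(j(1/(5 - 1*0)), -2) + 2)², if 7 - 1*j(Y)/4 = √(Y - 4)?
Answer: 1131136/5 - 54656*I*√95/5 ≈ 2.2623e+5 - 1.0654e+5*I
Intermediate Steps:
j(Y) = 28 - 4*√(-4 + Y) (j(Y) = 28 - 4*√(Y - 4) = 28 - 4*√(-4 + Y))
q(S, K) = (-12 + K)*(7 + S) (q(S, K) = (7 + S)*(-12 + K) = (-12 + K)*(7 + S))
(q(j(1/(5 - 1*0)), -2) + 2)² = ((-84 - 12*(28 - 4*√(-4 + 1/(5 - 1*0))) + 7*(-2) - 2*(28 - 4*√(-4 + 1/(5 - 1*0)))) + 2)² = ((-84 - 12*(28 - 4*√(-4 + 1/(5 + 0))) - 14 - 2*(28 - 4*√(-4 + 1/(5 + 0)))) + 2)² = ((-84 - 12*(28 - 4*√(-4 + 1/5)) - 14 - 2*(28 - 4*√(-4 + 1/5))) + 2)² = ((-84 - 12*(28 - 4*√(-4 + ⅕)) - 14 - 2*(28 - 4*√(-4 + ⅕))) + 2)² = ((-84 - 12*(28 - 4*I*√95/5) - 14 - 2*(28 - 4*I*√95/5)) + 2)² = ((-84 + (-336 + 48*I*√95/5) - 14 + (-56 + 8*I*√95/5)) + 2)² = ((-490 + 56*I*√95/5) + 2)² = (-488 + 56*I*√95/5)²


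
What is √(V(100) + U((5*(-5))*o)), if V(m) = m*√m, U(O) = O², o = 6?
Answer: 10*√235 ≈ 153.30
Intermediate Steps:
V(m) = m^(3/2)
√(V(100) + U((5*(-5))*o)) = √(100^(3/2) + ((5*(-5))*6)²) = √(1000 + (-25*6)²) = √(1000 + (-150)²) = √(1000 + 22500) = √23500 = 10*√235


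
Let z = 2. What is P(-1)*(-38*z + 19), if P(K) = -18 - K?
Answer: 969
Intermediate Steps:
P(-1)*(-38*z + 19) = (-18 - 1*(-1))*(-38*2 + 19) = (-18 + 1)*(-76 + 19) = -17*(-57) = 969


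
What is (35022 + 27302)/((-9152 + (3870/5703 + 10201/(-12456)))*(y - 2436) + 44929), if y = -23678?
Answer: 737880510672/2830143311506073 ≈ 0.00026072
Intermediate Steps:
(35022 + 27302)/((-9152 + (3870/5703 + 10201/(-12456)))*(y - 2436) + 44929) = (35022 + 27302)/((-9152 + (3870/5703 + 10201/(-12456)))*(-23678 - 2436) + 44929) = 62324/((-9152 + (3870*(1/5703) + 10201*(-1/12456)))*(-26114) + 44929) = 62324/((-9152 + (1290/1901 - 10201/12456))*(-26114) + 44929) = 62324/((-9152 - 3323861/23678856)*(-26114) + 44929) = 62324/(-216712213973/23678856*(-26114) + 44929) = 62324/(2829611377845461/11839428 + 44929) = 62324/(2830143311506073/11839428) = 62324*(11839428/2830143311506073) = 737880510672/2830143311506073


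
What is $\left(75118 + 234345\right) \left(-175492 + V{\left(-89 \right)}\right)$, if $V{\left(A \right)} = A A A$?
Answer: $-272470102443$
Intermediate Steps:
$V{\left(A \right)} = A^{3}$ ($V{\left(A \right)} = A^{2} A = A^{3}$)
$\left(75118 + 234345\right) \left(-175492 + V{\left(-89 \right)}\right) = \left(75118 + 234345\right) \left(-175492 + \left(-89\right)^{3}\right) = 309463 \left(-175492 - 704969\right) = 309463 \left(-880461\right) = -272470102443$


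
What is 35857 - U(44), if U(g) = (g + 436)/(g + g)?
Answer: 394367/11 ≈ 35852.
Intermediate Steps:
U(g) = (436 + g)/(2*g) (U(g) = (436 + g)/((2*g)) = (436 + g)*(1/(2*g)) = (436 + g)/(2*g))
35857 - U(44) = 35857 - (436 + 44)/(2*44) = 35857 - 480/(2*44) = 35857 - 1*60/11 = 35857 - 60/11 = 394367/11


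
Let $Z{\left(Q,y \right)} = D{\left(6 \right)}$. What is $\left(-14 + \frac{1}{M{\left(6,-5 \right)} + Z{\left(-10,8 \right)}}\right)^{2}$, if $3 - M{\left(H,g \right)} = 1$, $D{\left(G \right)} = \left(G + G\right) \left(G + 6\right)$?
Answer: $\frac{4173849}{21316} \approx 195.81$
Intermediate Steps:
$D{\left(G \right)} = 2 G \left(6 + G\right)$
$Z{\left(Q,y \right)} = 144$ ($Z{\left(Q,y \right)} = 2 \cdot 6 \left(6 + 6\right) = 2 \cdot 6 \cdot 12 = 144$)
$M{\left(H,g \right)} = 2$ ($M{\left(H,g \right)} = 3 - 1 = 2$)
$\left(-14 + \frac{1}{M{\left(6,-5 \right)} + Z{\left(-10,8 \right)}}\right)^{2} = \left(-14 + \frac{1}{2 + 144}\right)^{2} = \left(-14 + \frac{1}{146}\right)^{2} = \left(- \frac{2043}{146}\right)^{2} = \frac{4173849}{21316}$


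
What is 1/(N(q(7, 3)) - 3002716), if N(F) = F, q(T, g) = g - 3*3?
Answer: -1/3002722 ≈ -3.3303e-7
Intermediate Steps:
q(T, g) = -9 + g (q(T, g) = g - 9 = -9 + g)
1/(N(q(7, 3)) - 3002716) = 1/((-9 + 3) - 3002716) = 1/(-6 - 3002716) = 1/(-3002722) = -1/3002722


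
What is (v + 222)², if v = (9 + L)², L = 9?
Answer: 298116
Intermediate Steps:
v = 324 (v = (9 + 9)² = 18² = 324)
(v + 222)² = (324 + 222)² = 546² = 298116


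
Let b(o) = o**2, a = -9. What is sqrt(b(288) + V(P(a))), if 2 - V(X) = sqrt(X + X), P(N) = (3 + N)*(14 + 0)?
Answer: sqrt(82946 - 2*I*sqrt(42)) ≈ 288.0 - 0.022*I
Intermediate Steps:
P(N) = 42 + 14*N (P(N) = (3 + N)*14 = 42 + 14*N)
V(X) = 2 - sqrt(2)*sqrt(X) (V(X) = 2 - sqrt(X + X) = 2 - sqrt(2*X) = 2 - sqrt(2)*sqrt(X))
sqrt(b(288) + V(P(a))) = sqrt(288**2 + (2 - sqrt(2)*sqrt(42 + 14*(-9)))) = sqrt(82944 + (2 - sqrt(2)*sqrt(42 - 126))) = sqrt(82944 + (2 - sqrt(2)*sqrt(-84))) = sqrt(82944 + (2 - sqrt(2)*2*I*sqrt(21))) = sqrt(82944 + (2 - 2*I*sqrt(42))) = sqrt(82946 - 2*I*sqrt(42))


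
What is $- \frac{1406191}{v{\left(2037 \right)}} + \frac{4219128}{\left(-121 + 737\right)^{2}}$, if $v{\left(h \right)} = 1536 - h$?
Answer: $\frac{66962674403}{23763432} \approx 2817.9$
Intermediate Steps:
$- \frac{1406191}{v{\left(2037 \right)}} + \frac{4219128}{\left(-121 + 737\right)^{2}} = - \frac{1406191}{1536 - 2037} + \frac{4219128}{\left(-121 + 737\right)^{2}} = - \frac{1406191}{1536 - 2037} + \frac{4219128}{616^{2}} = - \frac{1406191}{-501} + \frac{4219128}{379456} = \left(-1406191\right) \left(- \frac{1}{501}\right) + 4219128 \cdot \frac{1}{379456} = \frac{1406191}{501} + \frac{527391}{47432} = \frac{66962674403}{23763432}$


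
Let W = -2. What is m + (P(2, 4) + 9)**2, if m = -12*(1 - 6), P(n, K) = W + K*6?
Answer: 1021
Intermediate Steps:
P(n, K) = -2 + 6*K (P(n, K) = -2 + K*6 = -2 + 6*K)
m = 60 (m = -12*(-5) = 60)
m + (P(2, 4) + 9)**2 = 60 + ((-2 + 6*4) + 9)**2 = 60 + ((-2 + 24) + 9)**2 = 60 + (22 + 9)**2 = 60 + 31**2 = 60 + 961 = 1021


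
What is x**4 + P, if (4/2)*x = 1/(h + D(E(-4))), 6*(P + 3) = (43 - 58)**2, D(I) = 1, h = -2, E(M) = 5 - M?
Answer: 553/16 ≈ 34.563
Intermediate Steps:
P = 69/2 (P = -3 + (43 - 58)**2/6 = -3 + (1/6)*(-15)**2 = -3 + (1/6)*225 = -3 + 75/2 = 69/2 ≈ 34.500)
x = -1/2 (x = 1/(2*(-2 + 1)) = (1/2)/(-1) = (1/2)*(-1) = -1/2 ≈ -0.50000)
x**4 + P = (-1/2)**4 + 69/2 = 1/16 + 69/2 = 553/16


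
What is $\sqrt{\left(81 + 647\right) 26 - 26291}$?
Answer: $i \sqrt{7363} \approx 85.808 i$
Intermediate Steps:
$\sqrt{\left(81 + 647\right) 26 - 26291} = \sqrt{728 \cdot 26 - 26291} = \sqrt{18928 - 26291} = \sqrt{-7363} = i \sqrt{7363}$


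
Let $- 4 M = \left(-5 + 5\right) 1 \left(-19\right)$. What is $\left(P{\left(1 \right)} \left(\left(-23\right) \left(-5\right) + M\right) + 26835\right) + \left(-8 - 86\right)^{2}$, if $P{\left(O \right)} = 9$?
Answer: $36706$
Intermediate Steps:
$M = 0$ ($M = - \frac{\left(-5 + 5\right) 1 \left(-19\right)}{4} = - \frac{0 \cdot 1 \left(-19\right)}{4} = - \frac{0 \left(-19\right)}{4} = \left(- \frac{1}{4}\right) 0 = 0$)
$\left(P{\left(1 \right)} \left(\left(-23\right) \left(-5\right) + M\right) + 26835\right) + \left(-8 - 86\right)^{2} = \left(9 \left(\left(-23\right) \left(-5\right) + 0\right) + 26835\right) + \left(-8 - 86\right)^{2} = \left(9 \left(115 + 0\right) + 26835\right) + \left(-94\right)^{2} = \left(9 \cdot 115 + 26835\right) + 8836 = \left(1035 + 26835\right) + 8836 = 27870 + 8836 = 36706$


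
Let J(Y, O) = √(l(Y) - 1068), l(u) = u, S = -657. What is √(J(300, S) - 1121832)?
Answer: 2*√(-280458 + 4*I*√3) ≈ 0.013082 + 1059.2*I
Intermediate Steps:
J(Y, O) = √(-1068 + Y) (J(Y, O) = √(Y - 1068) = √(-1068 + Y))
√(J(300, S) - 1121832) = √(√(-1068 + 300) - 1121832) = √(√(-768) - 1121832) = √(16*I*√3 - 1121832) = √(-1121832 + 16*I*√3)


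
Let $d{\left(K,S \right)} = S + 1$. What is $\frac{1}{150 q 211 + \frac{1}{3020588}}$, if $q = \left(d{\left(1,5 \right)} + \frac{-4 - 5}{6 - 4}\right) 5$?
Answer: $\frac{3020588}{717012076501} \approx 4.2127 \cdot 10^{-6}$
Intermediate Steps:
$d{\left(K,S \right)} = 1 + S$
$q = \frac{15}{2}$ ($q = \left(\left(1 + 5\right) + \frac{-4 - 5}{6 - 4}\right) 5 = \left(6 - \frac{9}{2}\right) 5 = \frac{3}{2} \cdot 5 = \frac{15}{2} \approx 7.5$)
$\frac{1}{150 q 211 + \frac{1}{3020588}} = \frac{1}{150 \cdot \frac{15}{2} \cdot 211 + \frac{1}{3020588}} = \frac{1}{1125 \cdot 211 + \frac{1}{3020588}} = \frac{1}{237375 + \frac{1}{3020588}} = \frac{1}{\frac{717012076501}{3020588}} = \frac{3020588}{717012076501}$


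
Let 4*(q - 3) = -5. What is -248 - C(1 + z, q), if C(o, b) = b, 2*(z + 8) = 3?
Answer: -999/4 ≈ -249.75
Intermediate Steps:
z = -13/2 (z = -8 + (½)*3 = -8 + 3/2 = -13/2 ≈ -6.5000)
q = 7/4 (q = 3 + (¼)*(-5) = 3 - 5/4 = 7/4 ≈ 1.7500)
-248 - C(1 + z, q) = -248 - 1*7/4 = -248 - 7/4 = -999/4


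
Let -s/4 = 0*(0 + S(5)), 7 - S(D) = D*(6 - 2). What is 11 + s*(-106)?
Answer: 11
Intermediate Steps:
S(D) = 7 - 4*D (S(D) = 7 - D*(6 - 2) = 7 - D*4 = 7 - 4*D)
s = 0 (s = -0*(0 + (7 - 4*5)) = -0*(0 + (7 - 20)) = -0*(0 - 13) = -0*(-13) = -4*0 = 0)
11 + s*(-106) = 11 + 0*(-106) = 11 + 0 = 11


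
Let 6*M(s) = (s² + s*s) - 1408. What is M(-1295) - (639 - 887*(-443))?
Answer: 495581/3 ≈ 1.6519e+5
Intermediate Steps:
M(s) = -704/3 + s²/3 (M(s) = ((s² + s*s) - 1408)/6 = ((s² + s²) - 1408)/6 = (2*s² - 1408)/6 = (-1408 + 2*s²)/6 = -704/3 + s²/3)
M(-1295) - (639 - 887*(-443)) = (-704/3 + (⅓)*(-1295)²) - (639 - 887*(-443)) = (-704/3 + (⅓)*1677025) - (639 + 392941) = (-704/3 + 1677025/3) - 1*393580 = 1676321/3 - 393580 = 495581/3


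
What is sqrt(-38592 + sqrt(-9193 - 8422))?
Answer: sqrt(-38592 + I*sqrt(17615)) ≈ 0.3378 + 196.45*I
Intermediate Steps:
sqrt(-38592 + sqrt(-9193 - 8422)) = sqrt(-38592 + sqrt(-17615)) = sqrt(-38592 + I*sqrt(17615))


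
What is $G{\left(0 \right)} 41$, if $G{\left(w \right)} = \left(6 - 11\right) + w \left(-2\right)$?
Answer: $-205$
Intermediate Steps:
$G{\left(w \right)} = -5 - 2 w$
$G{\left(0 \right)} 41 = \left(-5 - 0\right) 41 = \left(-5 + 0\right) 41 = \left(-5\right) 41 = -205$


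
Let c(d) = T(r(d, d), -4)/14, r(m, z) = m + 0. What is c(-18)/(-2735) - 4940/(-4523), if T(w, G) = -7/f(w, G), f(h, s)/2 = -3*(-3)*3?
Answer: 1459181723/1336003740 ≈ 1.0922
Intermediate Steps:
f(h, s) = 54 (f(h, s) = 2*(-3*(-3)*3) = 2*(9*3) = 2*27 = 54)
r(m, z) = m
T(w, G) = -7/54
c(d) = -1/108 (c(d) = -7/54/14 = -7/54*1/14 = -1/108)
c(-18)/(-2735) - 4940/(-4523) = -1/108/(-2735) - 4940/(-4523) = -1/108*(-1/2735) - 4940*(-1/4523) = 1/295380 + 4940/4523 = 1459181723/1336003740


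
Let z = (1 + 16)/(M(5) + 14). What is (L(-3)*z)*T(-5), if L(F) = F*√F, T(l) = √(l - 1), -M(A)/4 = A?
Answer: -51*√2/2 ≈ -36.062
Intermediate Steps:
M(A) = -4*A
T(l) = √(-1 + l)
L(F) = F^(3/2)
z = -17/6 (z = (1 + 16)/(-4*5 + 14) = 17/(-20 + 14) = 17/(-6) = 17*(-⅙) = -17/6 ≈ -2.8333)
(L(-3)*z)*T(-5) = ((-3)^(3/2)*(-17/6))*√(-1 - 5) = (-3*I*√3*(-17/6))*√(-6) = (17*I*√3/2)*(I*√6) = -51*√2/2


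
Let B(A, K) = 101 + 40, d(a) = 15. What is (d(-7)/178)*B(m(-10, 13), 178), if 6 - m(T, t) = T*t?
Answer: 2115/178 ≈ 11.882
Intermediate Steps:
m(T, t) = 6 - T*t
B(A, K) = 141
(d(-7)/178)*B(m(-10, 13), 178) = (15/178)*141 = 2115/178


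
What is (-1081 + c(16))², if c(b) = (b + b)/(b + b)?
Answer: 1166400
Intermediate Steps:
c(b) = 1 (c(b) = (2*b)/((2*b)) = (2*b)*(1/(2*b)) = 1)
(-1081 + c(16))² = (-1081 + 1)² = (-1080)² = 1166400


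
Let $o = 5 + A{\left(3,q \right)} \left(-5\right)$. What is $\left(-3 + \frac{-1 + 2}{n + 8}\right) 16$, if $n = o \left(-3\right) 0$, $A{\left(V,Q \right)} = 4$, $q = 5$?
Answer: $-46$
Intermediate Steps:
$o = -15$ ($o = 5 + 4 \left(-5\right) = 5 - 20 = -15$)
$n = 0$ ($n = \left(-15\right) \left(-3\right) 0 = 45 \cdot 0 = 0$)
$\left(-3 + \frac{-1 + 2}{n + 8}\right) 16 = \left(-3 + \frac{-1 + 2}{0 + 8}\right) 16 = \left(-3 + 1 \cdot \frac{1}{8}\right) 16 = \left(-3 + \frac{1}{8}\right) 16 = \left(- \frac{23}{8}\right) 16 = -46$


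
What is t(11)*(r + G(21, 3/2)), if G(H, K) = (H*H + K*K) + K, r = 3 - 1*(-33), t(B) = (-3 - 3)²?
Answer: 17307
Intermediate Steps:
t(B) = 36 (t(B) = (-6)² = 36)
r = 36 (r = 3 + 33 = 36)
G(H, K) = K + H² + K² (G(H, K) = (H² + K²) + K = K + H² + K²)
t(11)*(r + G(21, 3/2)) = 36*(36 + (3/2 + 21² + (3/2)²)) = 36*(36 + (3*(½) + 441 + (3*(½))²)) = 36*(36 + (3/2 + 441 + (3/2)²)) = 36*(36 + (3/2 + 441 + 9/4)) = 36*(36 + 1779/4) = 36*(1923/4) = 17307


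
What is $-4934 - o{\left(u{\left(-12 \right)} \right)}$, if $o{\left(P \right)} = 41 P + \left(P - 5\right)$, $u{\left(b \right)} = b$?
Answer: $-4425$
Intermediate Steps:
$o{\left(P \right)} = -5 + 42 P$ ($o{\left(P \right)} = 41 P + \left(P - 5\right) = 41 P + \left(-5 + P\right) = -5 + 42 P$)
$-4934 - o{\left(u{\left(-12 \right)} \right)} = -4934 - \left(-5 + 42 \left(-12\right)\right) = -4934 - \left(-5 - 504\right) = -4934 - -509 = -4934 + 509 = -4425$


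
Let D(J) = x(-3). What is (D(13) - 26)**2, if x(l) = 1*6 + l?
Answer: 529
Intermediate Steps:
x(l) = 6 + l
D(J) = 3 (D(J) = 6 - 3 = 3)
(D(13) - 26)**2 = (3 - 26)**2 = (-23)**2 = 529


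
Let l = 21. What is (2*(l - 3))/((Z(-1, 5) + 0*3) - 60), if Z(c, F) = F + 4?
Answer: -12/17 ≈ -0.70588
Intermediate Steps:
Z(c, F) = 4 + F
(2*(l - 3))/((Z(-1, 5) + 0*3) - 60) = (2*(21 - 3))/(((4 + 5) + 0*3) - 60) = (2*18)/((9 + 0) - 60) = 36/(9 - 60) = 36/(-51) = 36*(-1/51) = -12/17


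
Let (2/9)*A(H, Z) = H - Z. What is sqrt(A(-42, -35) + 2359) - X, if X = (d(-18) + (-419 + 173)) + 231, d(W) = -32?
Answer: 47 + 7*sqrt(190)/2 ≈ 95.244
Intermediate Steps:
A(H, Z) = -9*Z/2 + 9*H/2 (A(H, Z) = 9*(H - Z)/2 = -9*Z/2 + 9*H/2)
X = -47 (X = (-32 + (-419 + 173)) + 231 = (-32 - 246) + 231 = -278 + 231 = -47)
sqrt(A(-42, -35) + 2359) - X = sqrt((-9/2*(-35) + (9/2)*(-42)) + 2359) - 1*(-47) = sqrt((315/2 - 189) + 2359) + 47 = sqrt(-63/2 + 2359) + 47 = sqrt(4655/2) + 47 = 7*sqrt(190)/2 + 47 = 47 + 7*sqrt(190)/2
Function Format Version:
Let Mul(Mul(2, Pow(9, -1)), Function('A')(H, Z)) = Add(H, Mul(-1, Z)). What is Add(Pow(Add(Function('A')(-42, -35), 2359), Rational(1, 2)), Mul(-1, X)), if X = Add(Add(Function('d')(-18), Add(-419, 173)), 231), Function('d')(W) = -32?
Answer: Add(47, Mul(Rational(7, 2), Pow(190, Rational(1, 2)))) ≈ 95.244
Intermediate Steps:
Function('A')(H, Z) = Add(Mul(Rational(-9, 2), Z), Mul(Rational(9, 2), H)) (Function('A')(H, Z) = Mul(Rational(9, 2), Add(H, Mul(-1, Z))) = Add(Mul(Rational(-9, 2), Z), Mul(Rational(9, 2), H)))
X = -47 (X = Add(Add(-32, Add(-419, 173)), 231) = Add(Add(-32, -246), 231) = Add(-278, 231) = -47)
Add(Pow(Add(Function('A')(-42, -35), 2359), Rational(1, 2)), Mul(-1, X)) = Add(Pow(Add(Add(Mul(Rational(-9, 2), -35), Mul(Rational(9, 2), -42)), 2359), Rational(1, 2)), Mul(-1, -47)) = Add(Pow(Add(Add(Rational(315, 2), -189), 2359), Rational(1, 2)), 47) = Add(Pow(Add(Rational(-63, 2), 2359), Rational(1, 2)), 47) = Add(Pow(Rational(4655, 2), Rational(1, 2)), 47) = Add(Mul(Rational(7, 2), Pow(190, Rational(1, 2))), 47) = Add(47, Mul(Rational(7, 2), Pow(190, Rational(1, 2))))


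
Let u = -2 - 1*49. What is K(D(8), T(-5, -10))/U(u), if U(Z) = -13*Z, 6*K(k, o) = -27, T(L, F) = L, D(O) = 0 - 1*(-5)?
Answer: -3/442 ≈ -0.0067873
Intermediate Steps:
D(O) = 5 (D(O) = 0 + 5 = 5)
K(k, o) = -9/2 (K(k, o) = (⅙)*(-27) = -9/2)
u = -51 (u = -2 - 49 = -51)
K(D(8), T(-5, -10))/U(u) = -9/(2*((-13*(-51)))) = -9/2/663 = -9/2*1/663 = -3/442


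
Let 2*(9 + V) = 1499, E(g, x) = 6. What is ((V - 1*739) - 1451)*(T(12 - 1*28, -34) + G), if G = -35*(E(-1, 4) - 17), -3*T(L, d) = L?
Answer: -3394729/6 ≈ -5.6579e+5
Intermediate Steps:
V = 1481/2 (V = -9 + (½)*1499 = -9 + 1499/2 = 1481/2 ≈ 740.50)
T(L, d) = -L/3
G = 385 (G = -35*(6 - 17) = -35*(-11) = 385)
((V - 1*739) - 1451)*(T(12 - 1*28, -34) + G) = ((1481/2 - 1*739) - 1451)*(-(12 - 1*28)/3 + 385) = ((1481/2 - 739) - 1451)*(-(12 - 28)/3 + 385) = (3/2 - 1451)*(-⅓*(-16) + 385) = -2899*(16/3 + 385)/2 = -2899/2*1171/3 = -3394729/6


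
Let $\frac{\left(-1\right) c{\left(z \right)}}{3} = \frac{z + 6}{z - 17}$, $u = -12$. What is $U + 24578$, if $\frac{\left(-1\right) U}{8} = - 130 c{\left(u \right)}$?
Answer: $\frac{694042}{29} \approx 23932.0$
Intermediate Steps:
$c{\left(z \right)} = - \frac{3 \left(6 + z\right)}{-17 + z}$ ($c{\left(z \right)} = - 3 \frac{z + 6}{z - 17} = - 3 \frac{6 + z}{-17 + z} = - \frac{3 \left(6 + z\right)}{-17 + z}$)
$U = - \frac{18720}{29}$ ($U = - 8 \left(- 130 \frac{3 \left(-6 - -12\right)}{-17 - 12}\right) = - 8 \left(- 130 \frac{3 \left(-6 + 12\right)}{-29}\right) = - 8 \left(- 130 \cdot 3 \left(- \frac{1}{29}\right) 6\right) = - 8 \left(\left(-130\right) \left(- \frac{18}{29}\right)\right) = \left(-8\right) \frac{2340}{29} = - \frac{18720}{29} \approx -645.52$)
$U + 24578 = - \frac{18720}{29} + 24578 = \frac{694042}{29}$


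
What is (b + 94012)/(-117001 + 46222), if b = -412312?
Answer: 106100/23593 ≈ 4.4971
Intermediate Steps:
(b + 94012)/(-117001 + 46222) = (-412312 + 94012)/(-117001 + 46222) = -318300/(-70779) = -318300*(-1/70779) = 106100/23593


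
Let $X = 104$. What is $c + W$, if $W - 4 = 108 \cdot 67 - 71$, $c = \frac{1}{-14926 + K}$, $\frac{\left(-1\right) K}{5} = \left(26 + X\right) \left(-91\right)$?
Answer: $\frac{317041857}{44224} \approx 7169.0$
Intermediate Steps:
$K = 59150$ ($K = - 5 \left(26 + 104\right) \left(-91\right) = - 5 \cdot 130 \left(-91\right) = \left(-5\right) \left(-11830\right) = 59150$)
$c = \frac{1}{44224}$ ($c = \frac{1}{-14926 + 59150} = \frac{1}{44224} \approx 2.2612 \cdot 10^{-5}$)
$W = 7169$ ($W = 4 + \left(108 \cdot 67 - 71\right) = 4 + \left(7236 - 71\right) = 4 + 7165 = 7169$)
$c + W = \frac{1}{44224} + 7169 = \frac{317041857}{44224}$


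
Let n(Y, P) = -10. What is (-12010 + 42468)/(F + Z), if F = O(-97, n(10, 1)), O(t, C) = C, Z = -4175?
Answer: -30458/4185 ≈ -7.2779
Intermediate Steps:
F = -10
(-12010 + 42468)/(F + Z) = (-12010 + 42468)/(-10 - 4175) = 30458/(-4185) = 30458*(-1/4185) = -30458/4185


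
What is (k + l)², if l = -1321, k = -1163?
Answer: 6170256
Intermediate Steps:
(k + l)² = (-1163 - 1321)² = (-2484)² = 6170256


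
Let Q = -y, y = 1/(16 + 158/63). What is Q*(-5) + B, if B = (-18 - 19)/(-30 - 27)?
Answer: 61097/66462 ≈ 0.91928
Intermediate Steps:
y = 63/1166 (y = 1/(16 + 158*(1/63)) = 1/(16 + 158/63) = 1/(1166/63) = 63/1166 ≈ 0.054031)
B = 37/57 (B = -37/(-57) = -37*(-1/57) = 37/57 ≈ 0.64912)
Q = -63/1166 (Q = -1*63/1166 = -63/1166 ≈ -0.054031)
Q*(-5) + B = -63/1166*(-5) + 37/57 = 315/1166 + 37/57 = 61097/66462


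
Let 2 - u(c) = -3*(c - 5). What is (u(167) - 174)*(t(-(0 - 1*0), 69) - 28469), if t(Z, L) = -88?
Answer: -8966898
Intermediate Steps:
u(c) = -13 + 3*c (u(c) = 2 - (-3)*(c - 5) = 2 - (-3)*(-5 + c) = 2 - (15 - 3*c) = 2 + (-15 + 3*c) = -13 + 3*c)
(u(167) - 174)*(t(-(0 - 1*0), 69) - 28469) = ((-13 + 3*167) - 174)*(-88 - 28469) = ((-13 + 501) - 174)*(-28557) = (488 - 174)*(-28557) = 314*(-28557) = -8966898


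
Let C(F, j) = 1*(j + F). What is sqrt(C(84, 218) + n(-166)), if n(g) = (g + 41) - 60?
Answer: 3*sqrt(13) ≈ 10.817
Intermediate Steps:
C(F, j) = F + j (C(F, j) = 1*(F + j) = F + j)
n(g) = -19 + g (n(g) = (41 + g) - 60 = -19 + g)
sqrt(C(84, 218) + n(-166)) = sqrt((84 + 218) + (-19 - 166)) = sqrt(302 - 185) = sqrt(117) = 3*sqrt(13)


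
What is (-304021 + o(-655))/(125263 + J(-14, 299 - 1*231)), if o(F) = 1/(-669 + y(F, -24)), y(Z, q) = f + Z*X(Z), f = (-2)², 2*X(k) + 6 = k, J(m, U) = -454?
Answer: -131223064123/53870684625 ≈ -2.4359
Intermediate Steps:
X(k) = -3 + k/2
f = 4
y(Z, q) = 4 + Z*(-3 + Z/2)
o(F) = 1/(-665 + F*(-6 + F)/2) (o(F) = 1/(-669 + (4 + F*(-6 + F)/2)) = 1/(-665 + F*(-6 + F)/2))
(-304021 + o(-655))/(125263 + J(-14, 299 - 1*231)) = (-304021 + 2/(-1330 - 655*(-6 - 655)))/(125263 - 454) = (-304021 + 2/(-1330 - 655*(-661)))/124809 = (-304021 + 2/(-1330 + 432955))*(1/124809) = (-304021 + 2/431625)*(1/124809) = -131223064123/431625*1/124809 = -131223064123/53870684625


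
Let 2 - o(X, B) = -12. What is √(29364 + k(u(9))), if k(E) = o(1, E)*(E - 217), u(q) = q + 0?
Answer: 2*√6613 ≈ 162.64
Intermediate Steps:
o(X, B) = 14 (o(X, B) = 2 - 1*(-12) = 2 + 12 = 14)
u(q) = q
k(E) = -3038 + 14*E (k(E) = 14*(E - 217) = 14*(-217 + E) = -3038 + 14*E)
√(29364 + k(u(9))) = √(29364 + (-3038 + 14*9)) = √(29364 + (-3038 + 126)) = √(29364 - 2912) = √26452 = 2*√6613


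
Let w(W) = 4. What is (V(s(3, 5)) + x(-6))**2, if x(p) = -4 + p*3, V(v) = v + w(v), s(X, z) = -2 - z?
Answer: 625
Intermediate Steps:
V(v) = 4 + v (V(v) = v + 4 = 4 + v)
x(p) = -4 + 3*p
(V(s(3, 5)) + x(-6))**2 = ((4 + (-2 - 1*5)) + (-4 + 3*(-6)))**2 = ((4 + (-2 - 5)) + (-4 - 18))**2 = ((4 - 7) - 22)**2 = (-3 - 22)**2 = (-25)**2 = 625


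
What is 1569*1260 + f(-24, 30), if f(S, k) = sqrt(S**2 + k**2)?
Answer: 1976940 + 6*sqrt(41) ≈ 1.9770e+6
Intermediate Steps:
1569*1260 + f(-24, 30) = 1569*1260 + sqrt((-24)**2 + 30**2) = 1976940 + sqrt(576 + 900) = 1976940 + sqrt(1476) = 1976940 + 6*sqrt(41)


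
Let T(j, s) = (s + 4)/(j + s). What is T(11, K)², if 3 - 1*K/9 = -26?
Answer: 70225/73984 ≈ 0.94919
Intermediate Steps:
K = 261 (K = 27 - 9*(-26) = 27 + 234 = 261)
T(j, s) = (4 + s)/(j + s)
T(11, K)² = ((4 + 261)/(11 + 261))² = (265/272)² = 70225/73984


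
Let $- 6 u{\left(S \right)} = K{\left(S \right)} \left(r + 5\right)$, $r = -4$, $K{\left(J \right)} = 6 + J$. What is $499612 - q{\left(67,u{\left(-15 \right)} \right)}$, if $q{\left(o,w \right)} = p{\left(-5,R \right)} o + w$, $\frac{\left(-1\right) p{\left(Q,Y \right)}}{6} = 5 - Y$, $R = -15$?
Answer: $\frac{1015301}{2} \approx 5.0765 \cdot 10^{5}$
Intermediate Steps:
$p{\left(Q,Y \right)} = -30 + 6 Y$ ($p{\left(Q,Y \right)} = - 6 \left(5 - Y\right) = -30 + 6 Y$)
$u{\left(S \right)} = -1 - \frac{S}{6}$ ($u{\left(S \right)} = - \frac{\left(6 + S\right) \left(-4 + 5\right)}{6} = - \frac{\left(6 + S\right) 1}{6} = - \frac{6 + S}{6} = -1 - \frac{S}{6}$)
$q{\left(o,w \right)} = w - 120 o$ ($q{\left(o,w \right)} = \left(-30 + 6 \left(-15\right)\right) o + w = \left(-30 - 90\right) o + w = - 120 o + w = w - 120 o$)
$499612 - q{\left(67,u{\left(-15 \right)} \right)} = 499612 - \left(\left(-1 - - \frac{5}{2}\right) - 8040\right) = 499612 - \left(\left(-1 + \frac{5}{2}\right) - 8040\right) = 499612 - \left(\frac{3}{2} - 8040\right) = 499612 - - \frac{16077}{2} = 499612 + \frac{16077}{2} = \frac{1015301}{2}$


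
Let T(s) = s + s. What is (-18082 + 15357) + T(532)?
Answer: -1661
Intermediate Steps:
T(s) = 2*s
(-18082 + 15357) + T(532) = (-18082 + 15357) + 2*532 = -2725 + 1064 = -1661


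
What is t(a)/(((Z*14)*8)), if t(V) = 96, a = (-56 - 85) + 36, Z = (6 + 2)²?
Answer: 3/224 ≈ 0.013393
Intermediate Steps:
Z = 64 (Z = 8² = 64)
a = -105 (a = -141 + 36 = -105)
t(a)/(((Z*14)*8)) = 96/(((64*14)*8)) = 96/((896*8)) = 96/7168 = 96*(1/7168) = 3/224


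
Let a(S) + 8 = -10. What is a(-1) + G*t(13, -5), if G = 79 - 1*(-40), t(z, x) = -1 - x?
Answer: 458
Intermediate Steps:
a(S) = -18 (a(S) = -8 - 10 = -18)
G = 119 (G = 79 + 40 = 119)
a(-1) + G*t(13, -5) = -18 + 119*(-1 - 1*(-5)) = -18 + 119*(-1 + 5) = -18 + 119*4 = -18 + 476 = 458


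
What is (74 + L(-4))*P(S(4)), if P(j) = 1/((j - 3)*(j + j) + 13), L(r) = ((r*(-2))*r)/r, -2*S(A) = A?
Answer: 82/33 ≈ 2.4848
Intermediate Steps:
S(A) = -A/2
L(r) = -2*r (L(r) = ((-2*r)*r)/r = (-2*r²)/r = -2*r)
P(j) = 1/(13 + 2*j*(-3 + j)) (P(j) = 1/((-3 + j)*(2*j) + 13) = 1/(2*j*(-3 + j) + 13) = 1/(13 + 2*j*(-3 + j)))
(74 + L(-4))*P(S(4)) = (74 - 2*(-4))/(13 - (-3)*4 + 2*(-½*4)²) = (74 + 8)/(13 - 6*(-2) + 2*(-2)²) = 82/(13 + 12 + 2*4) = 82/(13 + 12 + 8) = 82/33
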